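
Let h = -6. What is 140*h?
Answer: -840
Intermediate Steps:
140*h = 140*(-6) = -840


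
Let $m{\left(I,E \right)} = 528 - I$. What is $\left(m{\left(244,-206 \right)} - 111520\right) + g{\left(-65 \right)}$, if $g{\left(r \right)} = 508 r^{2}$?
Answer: $2035064$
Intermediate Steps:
$\left(m{\left(244,-206 \right)} - 111520\right) + g{\left(-65 \right)} = \left(\left(528 - 244\right) - 111520\right) + 508 \left(-65\right)^{2} = \left(\left(528 - 244\right) - 111520\right) + 508 \cdot 4225 = \left(284 - 111520\right) + 2146300 = -111236 + 2146300 = 2035064$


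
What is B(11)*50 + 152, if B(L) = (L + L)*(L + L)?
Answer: 24352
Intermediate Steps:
B(L) = 4*L**2 (B(L) = (2*L)*(2*L) = 4*L**2)
B(11)*50 + 152 = (4*11**2)*50 + 152 = (4*121)*50 + 152 = 484*50 + 152 = 24200 + 152 = 24352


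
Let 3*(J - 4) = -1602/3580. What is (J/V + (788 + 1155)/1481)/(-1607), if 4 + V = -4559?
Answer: -15859768577/19439023063590 ≈ -0.00081587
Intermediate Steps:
V = -4563 (V = -4 - 4559 = -4563)
J = 6893/1790 (J = 4 + (-1602/3580)/3 = 4 + (-1602*1/3580)/3 = 4 + (⅓)*(-801/1790) = 4 - 267/1790 = 6893/1790 ≈ 3.8508)
(J/V + (788 + 1155)/1481)/(-1607) = ((6893/1790)/(-4563) + (788 + 1155)/1481)/(-1607) = ((6893/1790)*(-1/4563) + 1943*(1/1481))*(-1/1607) = (-6893/8167770 + 1943/1481)*(-1/1607) = (15859768577/12096467370)*(-1/1607) = -15859768577/19439023063590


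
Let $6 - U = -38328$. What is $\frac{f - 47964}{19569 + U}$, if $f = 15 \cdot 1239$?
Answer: $- \frac{9793}{19301} \approx -0.50738$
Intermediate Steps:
$U = 38334$ ($U = 6 - -38328 = 6 + 38328 = 38334$)
$f = 18585$
$\frac{f - 47964}{19569 + U} = \frac{18585 - 47964}{19569 + 38334} = - \frac{29379}{57903} = \left(-29379\right) \frac{1}{57903} = - \frac{9793}{19301}$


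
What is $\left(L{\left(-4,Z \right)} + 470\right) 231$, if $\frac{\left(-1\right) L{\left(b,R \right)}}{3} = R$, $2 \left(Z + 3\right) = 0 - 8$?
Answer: $113421$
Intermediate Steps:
$Z = -7$ ($Z = -3 + \frac{0 - 8}{2} = -3 + \frac{1}{2} \left(-8\right) = -3 - 4 = -7$)
$L{\left(b,R \right)} = - 3 R$
$\left(L{\left(-4,Z \right)} + 470\right) 231 = \left(\left(-3\right) \left(-7\right) + 470\right) 231 = \left(21 + 470\right) 231 = 491 \cdot 231 = 113421$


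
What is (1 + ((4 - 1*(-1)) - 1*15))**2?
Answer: 81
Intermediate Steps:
(1 + ((4 - 1*(-1)) - 1*15))**2 = (1 + ((4 + 1) - 15))**2 = (1 + (5 - 15))**2 = (1 - 10)**2 = (-9)**2 = 81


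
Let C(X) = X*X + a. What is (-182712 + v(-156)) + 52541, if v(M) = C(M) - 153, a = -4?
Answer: -105992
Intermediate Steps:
C(X) = -4 + X² (C(X) = X*X - 4 = X² - 4 = -4 + X²)
v(M) = -157 + M² (v(M) = (-4 + M²) - 153 = -157 + M²)
(-182712 + v(-156)) + 52541 = (-182712 + (-157 + (-156)²)) + 52541 = (-182712 + (-157 + 24336)) + 52541 = (-182712 + 24179) + 52541 = -158533 + 52541 = -105992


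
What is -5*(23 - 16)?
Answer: -35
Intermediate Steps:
-5*(23 - 16) = -5*7 = -35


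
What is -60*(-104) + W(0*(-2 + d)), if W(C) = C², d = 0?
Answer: 6240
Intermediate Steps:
-60*(-104) + W(0*(-2 + d)) = -60*(-104) + (0*(-2 + 0))² = 6240 + (0*(-2))² = 6240 + 0² = 6240 + 0 = 6240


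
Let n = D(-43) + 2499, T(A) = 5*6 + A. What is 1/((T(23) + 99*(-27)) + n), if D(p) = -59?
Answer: -1/180 ≈ -0.0055556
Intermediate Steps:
T(A) = 30 + A
n = 2440 (n = -59 + 2499 = 2440)
1/((T(23) + 99*(-27)) + n) = 1/(((30 + 23) + 99*(-27)) + 2440) = 1/((53 - 2673) + 2440) = 1/(-2620 + 2440) = 1/(-180) = -1/180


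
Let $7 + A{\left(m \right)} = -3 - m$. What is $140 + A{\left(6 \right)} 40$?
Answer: $-500$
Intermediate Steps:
$A{\left(m \right)} = -10 - m$ ($A{\left(m \right)} = -7 - \left(3 + m\right) = -10 - m$)
$140 + A{\left(6 \right)} 40 = 140 + \left(-10 - 6\right) 40 = 140 - 640 = -500$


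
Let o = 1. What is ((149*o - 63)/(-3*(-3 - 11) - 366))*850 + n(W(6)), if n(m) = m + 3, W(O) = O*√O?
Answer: -18032/81 + 6*√6 ≈ -207.92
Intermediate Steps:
W(O) = O^(3/2)
n(m) = 3 + m
((149*o - 63)/(-3*(-3 - 11) - 366))*850 + n(W(6)) = ((149*1 - 63)/(-3*(-3 - 11) - 366))*850 + (3 + 6^(3/2)) = ((149 - 63)/(-3*(-14) - 366))*850 + (3 + 6*√6) = (86/(42 - 366))*850 + (3 + 6*√6) = (86/(-324))*850 + (3 + 6*√6) = (86*(-1/324))*850 + (3 + 6*√6) = -43/162*850 + (3 + 6*√6) = -18275/81 + (3 + 6*√6) = -18032/81 + 6*√6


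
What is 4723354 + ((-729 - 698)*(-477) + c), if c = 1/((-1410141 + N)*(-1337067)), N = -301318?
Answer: 12366239750535786850/2288335350753 ≈ 5.4040e+6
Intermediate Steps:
c = 1/2288335350753 (c = 1/(-1410141 - 301318*(-1337067)) = -1/1337067/(-1711459) = -1/1711459*(-1/1337067) = 1/2288335350753 ≈ 4.3700e-13)
4723354 + ((-729 - 698)*(-477) + c) = 4723354 + ((-729 - 698)*(-477) + 1/2288335350753) = 4723354 + (-1427*(-477) + 1/2288335350753) = 4723354 + (680679 + 1/2288335350753) = 4723354 + 1557621818215201288/2288335350753 = 12366239750535786850/2288335350753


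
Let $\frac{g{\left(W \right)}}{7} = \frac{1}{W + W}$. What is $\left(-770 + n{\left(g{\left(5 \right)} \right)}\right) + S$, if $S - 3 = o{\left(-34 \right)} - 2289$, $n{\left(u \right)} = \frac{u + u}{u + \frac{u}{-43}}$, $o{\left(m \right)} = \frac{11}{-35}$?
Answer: $- \frac{45814}{15} \approx -3054.3$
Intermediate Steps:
$o{\left(m \right)} = - \frac{11}{35}$ ($o{\left(m \right)} = 11 \left(- \frac{1}{35}\right) = - \frac{11}{35}$)
$g{\left(W \right)} = \frac{7}{2 W}$ ($g{\left(W \right)} = \frac{7}{W + W} = \frac{7}{2 W}$)
$n{\left(u \right)} = \frac{43}{21}$ ($n{\left(u \right)} = \frac{2 u}{u + u \left(- \frac{1}{43}\right)} = \frac{2 u}{u - \frac{u}{43}} = \frac{2 u}{\frac{42}{43} u} = 2 u \frac{43}{42 u} = \frac{43}{21}$)
$S = - \frac{80021}{35}$ ($S = 3 - \frac{80126}{35} = - \frac{80021}{35} \approx -2286.3$)
$\left(-770 + n{\left(g{\left(5 \right)} \right)}\right) + S = \left(-770 + \frac{43}{21}\right) - \frac{80021}{35} = - \frac{16127}{21} - \frac{80021}{35} = - \frac{45814}{15}$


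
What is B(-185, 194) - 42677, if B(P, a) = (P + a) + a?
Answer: -42474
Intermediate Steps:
B(P, a) = P + 2*a
B(-185, 194) - 42677 = (-185 + 2*194) - 42677 = (-185 + 388) - 42677 = 203 - 42677 = -42474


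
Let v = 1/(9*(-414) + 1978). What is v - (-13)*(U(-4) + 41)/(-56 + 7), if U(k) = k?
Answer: -840837/85652 ≈ -9.8169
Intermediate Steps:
v = -1/1748 (v = 1/(-3726 + 1978) = 1/(-1748) = -1/1748 ≈ -0.00057208)
v - (-13)*(U(-4) + 41)/(-56 + 7) = -1/1748 - (-13)*(-4 + 41)/(-56 + 7) = -1/1748 - (-13)*37/(-49) = -1/1748 - (-13)*37*(-1/49) = -1/1748 - (-13)*(-37)/49 = -1/1748 - 1*481/49 = -1/1748 - 481/49 = -840837/85652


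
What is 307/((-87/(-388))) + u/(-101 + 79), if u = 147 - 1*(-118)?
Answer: 2597497/1914 ≈ 1357.1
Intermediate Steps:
u = 265 (u = 147 + 118 = 265)
307/((-87/(-388))) + u/(-101 + 79) = 307/((-87/(-388))) + 265/(-101 + 79) = 307/((-87*(-1/388))) + 265/(-22) = 307/(87/388) + 265*(-1/22) = 307*(388/87) - 265/22 = 119116/87 - 265/22 = 2597497/1914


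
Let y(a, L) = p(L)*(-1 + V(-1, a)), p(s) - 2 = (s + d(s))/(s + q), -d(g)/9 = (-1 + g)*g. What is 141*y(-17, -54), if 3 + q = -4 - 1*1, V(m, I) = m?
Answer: -122388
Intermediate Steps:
d(g) = -9*g*(-1 + g) (d(g) = -9*(-1 + g)*g = -9*g*(-1 + g))
q = -8 (q = -3 + (-4 - 1*1) = -3 + (-4 - 1) = -3 - 5 = -8)
p(s) = 2 + (s + 9*s*(1 - s))/(-8 + s) (p(s) = 2 + (s + 9*s*(1 - s))/(s - 8) = 2 + (s + 9*s*(1 - s))/(-8 + s))
y(a, L) = -2*(-16 - 9*L² + 12*L)/(-8 + L) (y(a, L) = ((-16 - 9*L² + 12*L)/(-8 + L))*(-1 - 1) = ((-16 - 9*L² + 12*L)/(-8 + L))*(-2) = -2*(-16 - 9*L² + 12*L)/(-8 + L))
141*y(-17, -54) = 141*(2*(16 - 12*(-54) + 9*(-54)²)/(-8 - 54)) = 141*(2*(16 + 648 + 9*2916)/(-62)) = 141*(2*(-1/62)*(16 + 648 + 26244)) = 141*(2*(-1/62)*26908) = 141*(-868) = -122388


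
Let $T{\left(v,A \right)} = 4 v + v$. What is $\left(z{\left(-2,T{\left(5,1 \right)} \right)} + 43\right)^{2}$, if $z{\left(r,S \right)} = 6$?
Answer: $2401$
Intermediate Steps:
$T{\left(v,A \right)} = 5 v$
$\left(z{\left(-2,T{\left(5,1 \right)} \right)} + 43\right)^{2} = \left(6 + 43\right)^{2} = 49^{2} = 2401$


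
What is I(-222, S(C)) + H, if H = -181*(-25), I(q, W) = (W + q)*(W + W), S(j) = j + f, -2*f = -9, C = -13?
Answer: 16887/2 ≈ 8443.5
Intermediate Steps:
f = 9/2 (f = -½*(-9) = 9/2 ≈ 4.5000)
S(j) = 9/2 + j (S(j) = j + 9/2 = 9/2 + j)
I(q, W) = 2*W*(W + q) (I(q, W) = (W + q)*(2*W) = 2*W*(W + q))
H = 4525
I(-222, S(C)) + H = 2*(9/2 - 13)*((9/2 - 13) - 222) + 4525 = 2*(-17/2)*(-17/2 - 222) + 4525 = 2*(-17/2)*(-461/2) + 4525 = 7837/2 + 4525 = 16887/2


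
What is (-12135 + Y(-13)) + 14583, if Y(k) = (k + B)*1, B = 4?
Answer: 2439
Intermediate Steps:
Y(k) = 4 + k (Y(k) = (k + 4)*1 = (4 + k)*1 = 4 + k)
(-12135 + Y(-13)) + 14583 = (-12135 + (4 - 13)) + 14583 = (-12135 - 9) + 14583 = -12144 + 14583 = 2439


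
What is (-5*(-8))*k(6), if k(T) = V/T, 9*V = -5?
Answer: -100/27 ≈ -3.7037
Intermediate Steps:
V = -5/9 (V = (⅑)*(-5) = -5/9 ≈ -0.55556)
k(T) = -5/(9*T)
(-5*(-8))*k(6) = (-5*(-8))*(-5/9/6) = 40*(-5/9*⅙) = 40*(-5/54) = -100/27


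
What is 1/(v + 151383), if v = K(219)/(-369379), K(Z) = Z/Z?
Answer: 369379/55917701156 ≈ 6.6058e-6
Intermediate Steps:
K(Z) = 1
v = -1/369379 (v = 1/(-369379) = 1*(-1/369379) = -1/369379 ≈ -2.7072e-6)
1/(v + 151383) = 1/(-1/369379 + 151383) = 1/(55917701156/369379) = 369379/55917701156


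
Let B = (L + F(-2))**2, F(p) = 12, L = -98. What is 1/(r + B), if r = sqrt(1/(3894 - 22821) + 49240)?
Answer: 139984092/1034390378953 - 3*sqrt(1959923402337)/1034390378953 ≈ 0.00013127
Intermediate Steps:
B = 7396 (B = (-98 + 12)**2 = (-86)**2 = 7396)
r = sqrt(1959923402337)/6309 (r = sqrt(1/(-18927) + 49240) = sqrt(-1/18927 + 49240) = sqrt(931965479/18927) = sqrt(1959923402337)/6309 ≈ 221.90)
1/(r + B) = 1/(sqrt(1959923402337)/6309 + 7396) = 1/(7396 + sqrt(1959923402337)/6309)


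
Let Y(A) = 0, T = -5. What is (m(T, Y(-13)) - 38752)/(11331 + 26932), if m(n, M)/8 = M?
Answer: -38752/38263 ≈ -1.0128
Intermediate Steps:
m(n, M) = 8*M
(m(T, Y(-13)) - 38752)/(11331 + 26932) = (8*0 - 38752)/(11331 + 26932) = (0 - 38752)/38263 = -38752*1/38263 = -38752/38263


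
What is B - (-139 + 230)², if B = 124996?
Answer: 116715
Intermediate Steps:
B - (-139 + 230)² = 124996 - (-139 + 230)² = 124996 - 1*91² = 124996 - 1*8281 = 124996 - 8281 = 116715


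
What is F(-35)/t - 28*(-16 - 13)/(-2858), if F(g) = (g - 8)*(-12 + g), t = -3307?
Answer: -4230651/4725703 ≈ -0.89524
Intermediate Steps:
F(g) = (-12 + g)*(-8 + g) (F(g) = (-8 + g)*(-12 + g) = (-12 + g)*(-8 + g))
F(-35)/t - 28*(-16 - 13)/(-2858) = (96 + (-35)² - 20*(-35))/(-3307) - 28*(-16 - 13)/(-2858) = (96 + 1225 + 700)*(-1/3307) - 28*(-29)*(-1/2858) = 2021*(-1/3307) + 812*(-1/2858) = -2021/3307 - 406/1429 = -4230651/4725703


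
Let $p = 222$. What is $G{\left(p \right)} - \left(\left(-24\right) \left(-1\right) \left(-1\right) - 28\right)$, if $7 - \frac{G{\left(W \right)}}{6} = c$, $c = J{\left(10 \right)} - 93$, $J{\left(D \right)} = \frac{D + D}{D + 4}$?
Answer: $\frac{4504}{7} \approx 643.43$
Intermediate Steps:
$J{\left(D \right)} = \frac{2 D}{4 + D}$
$c = - \frac{641}{7}$ ($c = 2 \cdot 10 \frac{1}{4 + 10} - 93 = 2 \cdot 10 \cdot \frac{1}{14} - 93 = \frac{10}{7} - 93 = - \frac{641}{7} \approx -91.571$)
$G{\left(W \right)} = \frac{4140}{7}$ ($G{\left(W \right)} = 42 - - \frac{3846}{7} = 42 + \frac{3846}{7} = \frac{4140}{7}$)
$G{\left(p \right)} - \left(\left(-24\right) \left(-1\right) \left(-1\right) - 28\right) = \frac{4140}{7} - \left(\left(-24\right) \left(-1\right) \left(-1\right) - 28\right) = \frac{4140}{7} - \left(24 \left(-1\right) - 28\right) = \frac{4140}{7} - \left(-24 - 28\right) = \frac{4140}{7} - -52 = \frac{4140}{7} + 52 = \frac{4504}{7}$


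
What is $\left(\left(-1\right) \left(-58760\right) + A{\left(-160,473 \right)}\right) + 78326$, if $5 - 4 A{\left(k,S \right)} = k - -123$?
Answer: $\frac{274193}{2} \approx 1.371 \cdot 10^{5}$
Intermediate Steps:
$A{\left(k,S \right)} = - \frac{59}{2} - \frac{k}{4}$ ($A{\left(k,S \right)} = \frac{5}{4} - \frac{k - -123}{4} = \frac{5}{4} - \frac{k + 123}{4} = \frac{5}{4} - \frac{123 + k}{4} = \frac{5}{4} - \left(\frac{123}{4} + \frac{k}{4}\right) = - \frac{59}{2} - \frac{k}{4}$)
$\left(\left(-1\right) \left(-58760\right) + A{\left(-160,473 \right)}\right) + 78326 = \left(\left(-1\right) \left(-58760\right) - - \frac{21}{2}\right) + 78326 = \left(58760 + \left(- \frac{59}{2} + 40\right)\right) + 78326 = \left(58760 + \frac{21}{2}\right) + 78326 = \frac{117541}{2} + 78326 = \frac{274193}{2}$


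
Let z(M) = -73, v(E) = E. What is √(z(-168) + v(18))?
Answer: I*√55 ≈ 7.4162*I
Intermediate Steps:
√(z(-168) + v(18)) = √(-73 + 18) = √(-55) = I*√55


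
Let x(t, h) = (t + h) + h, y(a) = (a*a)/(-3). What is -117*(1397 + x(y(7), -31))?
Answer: -154284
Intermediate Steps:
y(a) = -a²/3 (y(a) = a²*(-⅓) = -a²/3)
x(t, h) = t + 2*h (x(t, h) = (h + t) + h = t + 2*h)
-117*(1397 + x(y(7), -31)) = -117*(1397 + (-⅓*7² + 2*(-31))) = -117*(1397 + (-⅓*49 - 62)) = -117*(1397 + (-49/3 - 62)) = -117*(1397 - 235/3) = -117*3956/3 = -154284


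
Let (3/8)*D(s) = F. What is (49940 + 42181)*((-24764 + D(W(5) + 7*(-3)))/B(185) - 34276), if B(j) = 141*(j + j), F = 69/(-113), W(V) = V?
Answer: -3102435937464266/982535 ≈ -3.1576e+9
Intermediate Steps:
F = -69/113 (F = 69*(-1/113) = -69/113 ≈ -0.61062)
D(s) = -184/113 (D(s) = (8/3)*(-69/113) = -184/113)
B(j) = 282*j (B(j) = 141*(2*j) = 282*j)
(49940 + 42181)*((-24764 + D(W(5) + 7*(-3)))/B(185) - 34276) = (49940 + 42181)*((-24764 - 184/113)/((282*185)) - 34276) = 92121*(-2798516/113/52170 - 34276) = 92121*(-2798516/113*1/52170 - 34276) = 92121*(-1399258/2947605 - 34276) = 92121*(-101033508238/2947605) = -3102435937464266/982535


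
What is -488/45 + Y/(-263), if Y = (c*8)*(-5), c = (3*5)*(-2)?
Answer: -182344/11835 ≈ -15.407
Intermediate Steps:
c = -30 (c = 15*(-2) = -30)
Y = 1200 (Y = -30*8*(-5) = -240*(-5) = 1200)
-488/45 + Y/(-263) = -488/45 + 1200/(-263) = -488*1/45 + 1200*(-1/263) = -488/45 - 1200/263 = -182344/11835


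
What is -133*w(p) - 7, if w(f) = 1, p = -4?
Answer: -140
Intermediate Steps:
-133*w(p) - 7 = -133*1 - 7 = -133 - 7 = -140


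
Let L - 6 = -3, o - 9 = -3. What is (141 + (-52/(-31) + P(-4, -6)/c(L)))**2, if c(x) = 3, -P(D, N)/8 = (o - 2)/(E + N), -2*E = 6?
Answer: 14499290569/700569 ≈ 20696.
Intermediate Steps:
E = -3 (E = -1/2*6 = -3)
o = 6 (o = 9 - 3 = 6)
P(D, N) = -32/(-3 + N) (P(D, N) = -8*(6 - 2)/(-3 + N) = -32/(-3 + N))
L = 3 (L = 6 - 3 = 3)
(141 + (-52/(-31) + P(-4, -6)/c(L)))**2 = (141 + (-52/(-31) - 32/(-3 - 6)/3))**2 = (141 + (-52*(-1/31) - 32/(-9)*(1/3)))**2 = (141 + (52/31 - 32*(-1/9)*(1/3)))**2 = (141 + (52/31 + (32/9)*(1/3)))**2 = (141 + (52/31 + 32/27))**2 = (141 + 2396/837)**2 = (120413/837)**2 = 14499290569/700569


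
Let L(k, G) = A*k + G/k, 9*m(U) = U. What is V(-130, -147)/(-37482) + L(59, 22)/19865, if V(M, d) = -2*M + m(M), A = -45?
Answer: -27712543462/197685971415 ≈ -0.14018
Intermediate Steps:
m(U) = U/9
V(M, d) = -17*M/9 (V(M, d) = -2*M + M/9 = -17*M/9)
L(k, G) = -45*k + G/k
V(-130, -147)/(-37482) + L(59, 22)/19865 = -17/9*(-130)/(-37482) + (-45*59 + 22/59)/19865 = (2210/9)*(-1/37482) + (-2655 + 22*(1/59))*(1/19865) = -1105/168669 + (-2655 + 22/59)*(1/19865) = -1105/168669 - 156623/59*1/19865 = -1105/168669 - 156623/1172035 = -27712543462/197685971415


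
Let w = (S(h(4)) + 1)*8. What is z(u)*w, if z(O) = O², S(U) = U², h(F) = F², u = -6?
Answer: 74016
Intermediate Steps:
w = 2056 (w = ((4²)² + 1)*8 = (16² + 1)*8 = (256 + 1)*8 = 257*8 = 2056)
z(u)*w = (-6)²*2056 = 36*2056 = 74016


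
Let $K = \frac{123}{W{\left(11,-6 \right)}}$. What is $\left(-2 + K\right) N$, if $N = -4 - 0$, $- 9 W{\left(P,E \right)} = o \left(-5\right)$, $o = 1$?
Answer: $- \frac{4388}{5} \approx -877.6$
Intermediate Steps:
$W{\left(P,E \right)} = \frac{5}{9}$ ($W{\left(P,E \right)} = - \frac{1 \left(-5\right)}{9} = \left(- \frac{1}{9}\right) \left(-5\right) = \frac{5}{9}$)
$N = -4$ ($N = -4 + 0 = -4$)
$K = \frac{1107}{5}$ ($K = \frac{123}{\frac{5}{9}} = 123 \cdot \frac{9}{5} = \frac{1107}{5} \approx 221.4$)
$\left(-2 + K\right) N = \left(-2 + \frac{1107}{5}\right) \left(-4\right) = \frac{1097}{5} \left(-4\right) = - \frac{4388}{5}$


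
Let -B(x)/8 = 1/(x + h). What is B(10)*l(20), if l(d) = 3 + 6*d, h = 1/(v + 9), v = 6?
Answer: -14760/151 ≈ -97.748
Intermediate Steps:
h = 1/15 (h = 1/(6 + 9) = 1/15 ≈ 0.066667)
B(x) = -8/(1/15 + x) (B(x) = -8/(x + 1/15) = -8/(1/15 + x))
B(10)*l(20) = (-120/(1 + 15*10))*(3 + 6*20) = (-120/(1 + 150))*(3 + 120) = -120/151*123 = -14760/151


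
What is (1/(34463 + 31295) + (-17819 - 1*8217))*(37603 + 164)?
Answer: -64659947364129/65758 ≈ -9.8330e+8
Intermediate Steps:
(1/(34463 + 31295) + (-17819 - 1*8217))*(37603 + 164) = (1/65758 + (-17819 - 8217))*37767 = (1/65758 - 26036)*37767 = -1712075287/65758*37767 = -64659947364129/65758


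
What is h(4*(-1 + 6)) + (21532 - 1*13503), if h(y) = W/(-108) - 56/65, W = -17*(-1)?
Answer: 56356427/7020 ≈ 8028.0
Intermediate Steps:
W = 17
h(y) = -7153/7020 (h(y) = 17/(-108) - 56/65 = 17*(-1/108) - 56*1/65 = -17/108 - 56/65 = -7153/7020)
h(4*(-1 + 6)) + (21532 - 1*13503) = -7153/7020 + (21532 - 1*13503) = -7153/7020 + (21532 - 13503) = -7153/7020 + 8029 = 56356427/7020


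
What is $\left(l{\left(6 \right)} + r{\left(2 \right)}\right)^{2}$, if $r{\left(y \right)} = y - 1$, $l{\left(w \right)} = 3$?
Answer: $16$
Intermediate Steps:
$r{\left(y \right)} = -1 + y$
$\left(l{\left(6 \right)} + r{\left(2 \right)}\right)^{2} = \left(3 + \left(-1 + 2\right)\right)^{2} = \left(3 + 1\right)^{2} = 4^{2} = 16$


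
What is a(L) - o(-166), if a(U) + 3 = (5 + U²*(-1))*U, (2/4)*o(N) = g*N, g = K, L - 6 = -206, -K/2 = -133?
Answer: 8087309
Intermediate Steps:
K = 266 (K = -2*(-133) = 266)
L = -200 (L = 6 - 206 = -200)
g = 266
o(N) = 532*N (o(N) = 2*(266*N) = 532*N)
a(U) = -3 + U*(5 - U²) (a(U) = -3 + (5 + U²*(-1))*U = -3 + (5 - U²)*U = -3 + U*(5 - U²))
a(L) - o(-166) = (-3 - 1*(-200)³ + 5*(-200)) - 532*(-166) = (-3 - 1*(-8000000) - 1000) - 1*(-88312) = (-3 + 8000000 - 1000) + 88312 = 7998997 + 88312 = 8087309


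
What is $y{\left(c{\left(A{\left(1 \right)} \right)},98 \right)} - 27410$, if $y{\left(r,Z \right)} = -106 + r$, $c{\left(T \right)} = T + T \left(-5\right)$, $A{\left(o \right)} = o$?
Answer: $-27520$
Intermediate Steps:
$c{\left(T \right)} = - 4 T$ ($c{\left(T \right)} = T - 5 T = - 4 T$)
$y{\left(c{\left(A{\left(1 \right)} \right)},98 \right)} - 27410 = \left(-106 - 4\right) - 27410 = -110 - 27410 = -27520$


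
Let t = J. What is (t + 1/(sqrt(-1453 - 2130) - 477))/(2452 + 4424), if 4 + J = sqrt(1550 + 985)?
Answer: -924925/1589126112 + 13*sqrt(15)/6876 - I*sqrt(3583)/1589126112 ≈ 0.0067404 - 3.7667e-8*I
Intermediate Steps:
J = -4 + 13*sqrt(15) (J = -4 + sqrt(1550 + 985) = -4 + sqrt(2535) = -4 + 13*sqrt(15) ≈ 46.349)
t = -4 + 13*sqrt(15) ≈ 46.349
(t + 1/(sqrt(-1453 - 2130) - 477))/(2452 + 4424) = ((-4 + 13*sqrt(15)) + 1/(sqrt(-1453 - 2130) - 477))/(2452 + 4424) = ((-4 + 13*sqrt(15)) + 1/(sqrt(-3583) - 477))/6876 = ((-4 + 13*sqrt(15)) + 1/(I*sqrt(3583) - 477))*(1/6876) = ((-4 + 13*sqrt(15)) + 1/(-477 + I*sqrt(3583)))*(1/6876) = (-4 + 1/(-477 + I*sqrt(3583)) + 13*sqrt(15))*(1/6876) = -1/1719 + 1/(6876*(-477 + I*sqrt(3583))) + 13*sqrt(15)/6876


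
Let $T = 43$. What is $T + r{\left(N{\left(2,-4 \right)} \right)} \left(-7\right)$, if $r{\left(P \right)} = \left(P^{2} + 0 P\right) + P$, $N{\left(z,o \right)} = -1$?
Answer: $43$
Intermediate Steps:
$r{\left(P \right)} = P + P^{2}$ ($r{\left(P \right)} = \left(P^{2} + 0\right) + P = P^{2} + P = P + P^{2}$)
$T + r{\left(N{\left(2,-4 \right)} \right)} \left(-7\right) = 43 + - (1 - 1) \left(-7\right) = 43 + \left(-1\right) 0 \left(-7\right) = 43 + 0 \left(-7\right) = 43 + 0 = 43$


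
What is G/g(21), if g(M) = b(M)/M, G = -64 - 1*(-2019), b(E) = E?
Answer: 1955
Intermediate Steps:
G = 1955 (G = -64 + 2019 = 1955)
g(M) = 1 (g(M) = M/M = 1)
G/g(21) = 1955/1 = 1955*1 = 1955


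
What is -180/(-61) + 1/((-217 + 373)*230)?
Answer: 6458461/2188680 ≈ 2.9508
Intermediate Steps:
-180/(-61) + 1/((-217 + 373)*230) = -180*(-1/61) + (1/230)/156 = 180/61 + (1/156)*(1/230) = 180/61 + 1/35880 = 6458461/2188680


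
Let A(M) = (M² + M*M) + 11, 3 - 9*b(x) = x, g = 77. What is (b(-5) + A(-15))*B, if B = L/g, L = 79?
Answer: 328403/693 ≈ 473.89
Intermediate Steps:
b(x) = ⅓ - x/9
A(M) = 11 + 2*M² (A(M) = (M² + M²) + 11 = 2*M² + 11 = 11 + 2*M²)
B = 79/77 ≈ 1.0260
(b(-5) + A(-15))*B = ((⅓ - ⅑*(-5)) + (11 + 2*(-15)²))*(79/77) = ((⅓ + 5/9) + (11 + 2*225))*(79/77) = (8/9 + (11 + 450))*(79/77) = (8/9 + 461)*(79/77) = (4157/9)*(79/77) = 328403/693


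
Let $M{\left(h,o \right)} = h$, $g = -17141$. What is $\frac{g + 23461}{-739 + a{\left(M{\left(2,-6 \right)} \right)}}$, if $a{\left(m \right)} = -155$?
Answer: $- \frac{3160}{447} \approx -7.0694$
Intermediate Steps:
$\frac{g + 23461}{-739 + a{\left(M{\left(2,-6 \right)} \right)}} = \frac{-17141 + 23461}{-739 - 155} = \frac{6320}{-894} = 6320 \left(- \frac{1}{894}\right) = - \frac{3160}{447}$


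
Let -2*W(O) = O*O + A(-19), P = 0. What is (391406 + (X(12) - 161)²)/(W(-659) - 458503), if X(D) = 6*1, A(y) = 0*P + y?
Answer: -415431/675634 ≈ -0.61488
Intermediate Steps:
A(y) = y (A(y) = 0*0 + y = 0 + y = y)
X(D) = 6
W(O) = 19/2 - O²/2 (W(O) = -(O*O - 19)/2 = -(O² - 19)/2 = -(-19 + O²)/2 = 19/2 - O²/2)
(391406 + (X(12) - 161)²)/(W(-659) - 458503) = (391406 + (6 - 161)²)/((19/2 - ½*(-659)²) - 458503) = (391406 + (-155)²)/((19/2 - ½*434281) - 458503) = (391406 + 24025)/((19/2 - 434281/2) - 458503) = 415431/(-217131 - 458503) = 415431/(-675634) = 415431*(-1/675634) = -415431/675634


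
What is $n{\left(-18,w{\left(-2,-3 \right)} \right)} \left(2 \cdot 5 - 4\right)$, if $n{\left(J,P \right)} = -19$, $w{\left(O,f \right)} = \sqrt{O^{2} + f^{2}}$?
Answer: $-114$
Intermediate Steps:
$n{\left(-18,w{\left(-2,-3 \right)} \right)} \left(2 \cdot 5 - 4\right) = - 19 \left(2 \cdot 5 - 4\right) = - 19 \left(10 - 4\right) = \left(-19\right) 6 = -114$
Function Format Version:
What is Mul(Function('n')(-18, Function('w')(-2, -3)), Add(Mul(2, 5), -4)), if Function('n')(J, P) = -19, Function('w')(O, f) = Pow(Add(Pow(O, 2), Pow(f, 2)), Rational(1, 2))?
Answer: -114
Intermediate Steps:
Mul(Function('n')(-18, Function('w')(-2, -3)), Add(Mul(2, 5), -4)) = Mul(-19, Add(Mul(2, 5), -4)) = Mul(-19, Add(10, -4)) = Mul(-19, 6) = -114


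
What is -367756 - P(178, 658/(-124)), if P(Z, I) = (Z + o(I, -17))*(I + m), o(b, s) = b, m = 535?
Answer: -1765282651/3844 ≈ -4.5923e+5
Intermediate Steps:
P(Z, I) = (535 + I)*(I + Z) (P(Z, I) = (Z + I)*(I + 535) = (I + Z)*(535 + I) = (535 + I)*(I + Z))
-367756 - P(178, 658/(-124)) = -367756 - ((658/(-124))**2 + 535*(658/(-124)) + 535*178 + (658/(-124))*178) = -367756 - ((658*(-1/124))**2 + 535*(658*(-1/124)) + 95230 + (658*(-1/124))*178) = -367756 - ((-329/62)**2 + 535*(-329/62) + 95230 - 329/62*178) = -367756 - (108241/3844 - 176015/62 + 95230 - 29281/31) = -367756 - 1*351628587/3844 = -367756 - 351628587/3844 = -1765282651/3844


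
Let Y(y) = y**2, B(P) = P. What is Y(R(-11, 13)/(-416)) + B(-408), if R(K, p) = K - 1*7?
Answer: -17651631/43264 ≈ -408.00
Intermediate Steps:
R(K, p) = -7 + K (R(K, p) = K - 7 = -7 + K)
Y(R(-11, 13)/(-416)) + B(-408) = ((-7 - 11)/(-416))**2 - 408 = (-18*(-1/416))**2 - 408 = (9/208)**2 - 408 = 81/43264 - 408 = -17651631/43264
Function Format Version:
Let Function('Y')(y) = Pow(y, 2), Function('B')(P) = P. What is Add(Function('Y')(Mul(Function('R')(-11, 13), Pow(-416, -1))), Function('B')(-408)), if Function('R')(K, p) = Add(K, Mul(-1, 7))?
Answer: Rational(-17651631, 43264) ≈ -408.00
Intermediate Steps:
Function('R')(K, p) = Add(-7, K) (Function('R')(K, p) = Add(K, -7) = Add(-7, K))
Add(Function('Y')(Mul(Function('R')(-11, 13), Pow(-416, -1))), Function('B')(-408)) = Add(Pow(Mul(Add(-7, -11), Pow(-416, -1)), 2), -408) = Add(Pow(Mul(-18, Rational(-1, 416)), 2), -408) = Add(Pow(Rational(9, 208), 2), -408) = Add(Rational(81, 43264), -408) = Rational(-17651631, 43264)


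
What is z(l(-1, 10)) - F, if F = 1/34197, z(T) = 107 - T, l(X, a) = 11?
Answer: 3282911/34197 ≈ 96.000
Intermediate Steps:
F = 1/34197 ≈ 2.9242e-5
z(l(-1, 10)) - F = (107 - 1*11) - 1*1/34197 = (107 - 11) - 1/34197 = 96 - 1/34197 = 3282911/34197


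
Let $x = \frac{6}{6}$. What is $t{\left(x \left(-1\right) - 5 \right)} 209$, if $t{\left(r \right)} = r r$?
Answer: $7524$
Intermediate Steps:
$x = 1$ ($x = 6 \cdot \frac{1}{6} = 1$)
$t{\left(r \right)} = r^{2}$
$t{\left(x \left(-1\right) - 5 \right)} 209 = \left(1 \left(-1\right) - 5\right)^{2} \cdot 209 = \left(-1 - 5\right)^{2} \cdot 209 = \left(-6\right)^{2} \cdot 209 = 36 \cdot 209 = 7524$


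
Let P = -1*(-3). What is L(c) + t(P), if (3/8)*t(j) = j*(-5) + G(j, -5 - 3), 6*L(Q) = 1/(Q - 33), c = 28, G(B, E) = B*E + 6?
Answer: -2641/30 ≈ -88.033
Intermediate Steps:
G(B, E) = 6 + B*E
L(Q) = 1/(6*(-33 + Q)) (L(Q) = 1/(6*(Q - 33)) = 1/(6*(-33 + Q)))
P = 3
t(j) = 16 - 104*j/3 (t(j) = 8*(j*(-5) + (6 + j*(-5 - 3)))/3 = 8*(-5*j + (6 + j*(-8)))/3 = 8*(-5*j + (6 - 8*j))/3 = 8*(6 - 13*j)/3 = 16 - 104*j/3)
L(c) + t(P) = 1/(6*(-33 + 28)) + (16 - 104/3*3) = (1/6)/(-5) + (16 - 104) = (1/6)*(-1/5) - 88 = -1/30 - 88 = -2641/30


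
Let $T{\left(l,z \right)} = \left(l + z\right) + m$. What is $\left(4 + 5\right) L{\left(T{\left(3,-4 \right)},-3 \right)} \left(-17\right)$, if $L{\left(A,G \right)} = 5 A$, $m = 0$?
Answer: $765$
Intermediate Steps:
$T{\left(l,z \right)} = l + z$ ($T{\left(l,z \right)} = \left(l + z\right) + 0 = l + z$)
$\left(4 + 5\right) L{\left(T{\left(3,-4 \right)},-3 \right)} \left(-17\right) = \left(4 + 5\right) 5 \left(3 - 4\right) \left(-17\right) = 9 \cdot 5 \left(-1\right) \left(-17\right) = 9 \left(-5\right) \left(-17\right) = \left(-45\right) \left(-17\right) = 765$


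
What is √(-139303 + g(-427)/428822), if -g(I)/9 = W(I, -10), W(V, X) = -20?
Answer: I*√6404048212029073/214411 ≈ 373.23*I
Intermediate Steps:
g(I) = 180 (g(I) = -9*(-20) = 180)
√(-139303 + g(-427)/428822) = √(-139303 + 180/428822) = √(-139303 + 180*(1/428822)) = √(-139303 + 90/214411) = √(-29868095443/214411) = I*√6404048212029073/214411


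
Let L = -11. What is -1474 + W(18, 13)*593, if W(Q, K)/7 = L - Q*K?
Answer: -1018469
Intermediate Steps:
W(Q, K) = -77 - 7*K*Q (W(Q, K) = 7*(-11 - Q*K) = 7*(-11 - K*Q) = -77 - 7*K*Q)
-1474 + W(18, 13)*593 = -1474 + (-77 - 7*13*18)*593 = -1474 + (-77 - 1638)*593 = -1474 - 1715*593 = -1474 - 1016995 = -1018469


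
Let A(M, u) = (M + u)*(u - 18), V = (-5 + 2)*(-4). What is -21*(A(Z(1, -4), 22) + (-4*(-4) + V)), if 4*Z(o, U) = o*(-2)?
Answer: -2394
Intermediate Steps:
V = 12 (V = -3*(-4) = 12)
Z(o, U) = -o/2 (Z(o, U) = (o*(-2))/4 = (-2*o)/4 = -o/2)
A(M, u) = (-18 + u)*(M + u) (A(M, u) = (M + u)*(-18 + u) = (-18 + u)*(M + u))
-21*(A(Z(1, -4), 22) + (-4*(-4) + V)) = -21*((22² - (-9) - 18*22 - ½*1*22) + (-4*(-4) + 12)) = -21*((484 - 18*(-½) - 396 - ½*22) + (16 + 12)) = -21*((484 + 9 - 396 - 11) + 28) = -21*(86 + 28) = -21*114 = -2394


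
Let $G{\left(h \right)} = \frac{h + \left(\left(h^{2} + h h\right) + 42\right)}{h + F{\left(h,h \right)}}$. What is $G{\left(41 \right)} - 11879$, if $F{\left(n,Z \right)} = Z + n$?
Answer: $- \frac{1457672}{123} \approx -11851.0$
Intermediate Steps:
$G{\left(h \right)} = \frac{42 + h + 2 h^{2}}{3 h}$ ($G{\left(h \right)} = \frac{h + \left(\left(h^{2} + h h\right) + 42\right)}{h + \left(h + h\right)} = \frac{h + \left(\left(h^{2} + h^{2}\right) + 42\right)}{h + 2 h} = \frac{h + \left(2 h^{2} + 42\right)}{3 h} = \left(h + \left(42 + 2 h^{2}\right)\right) \frac{1}{3 h} = \left(42 + h + 2 h^{2}\right) \frac{1}{3 h} = \frac{42 + h + 2 h^{2}}{3 h}$)
$G{\left(41 \right)} - 11879 = \frac{42 + 41 + 2 \cdot 41^{2}}{3 \cdot 41} - 11879 = \frac{1}{3} \cdot \frac{1}{41} \left(42 + 41 + 2 \cdot 1681\right) - 11879 = \frac{1}{3} \cdot \frac{1}{41} \left(42 + 41 + 3362\right) - 11879 = \frac{1}{3} \cdot \frac{1}{41} \cdot 3445 - 11879 = \frac{3445}{123} - 11879 = - \frac{1457672}{123}$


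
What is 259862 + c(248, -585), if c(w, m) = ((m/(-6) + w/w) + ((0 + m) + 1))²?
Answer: 1982289/4 ≈ 4.9557e+5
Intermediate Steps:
c(w, m) = (2 + 5*m/6)² (c(w, m) = ((m*(-⅙) + 1) + (m + 1))² = ((-m/6 + 1) + (1 + m))² = ((1 - m/6) + (1 + m))² = (2 + 5*m/6)²)
259862 + c(248, -585) = 259862 + (12 + 5*(-585))²/36 = 259862 + (12 - 2925)²/36 = 259862 + (1/36)*(-2913)² = 259862 + (1/36)*8485569 = 259862 + 942841/4 = 1982289/4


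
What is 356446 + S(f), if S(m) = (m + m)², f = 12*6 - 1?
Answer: 376610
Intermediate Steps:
f = 71 (f = 72 - 1 = 71)
S(m) = 4*m² (S(m) = (2*m)² = 4*m²)
356446 + S(f) = 356446 + 4*71² = 356446 + 4*5041 = 356446 + 20164 = 376610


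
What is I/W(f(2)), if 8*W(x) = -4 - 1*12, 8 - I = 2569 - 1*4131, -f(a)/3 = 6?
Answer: -785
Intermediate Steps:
f(a) = -18 (f(a) = -3*6 = -18)
I = 1570 (I = 8 - (2569 - 1*4131) = 8 - (2569 - 4131) = 8 - 1*(-1562) = 8 + 1562 = 1570)
W(x) = -2 (W(x) = (-4 - 1*12)/8 = (-4 - 12)/8 = (⅛)*(-16) = -2)
I/W(f(2)) = 1570/(-2) = 1570*(-½) = -785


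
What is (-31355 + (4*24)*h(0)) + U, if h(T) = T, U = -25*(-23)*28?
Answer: -15255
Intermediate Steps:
U = 16100 (U = 575*28 = 16100)
(-31355 + (4*24)*h(0)) + U = (-31355 + (4*24)*0) + 16100 = (-31355 + 96*0) + 16100 = (-31355 + 0) + 16100 = -31355 + 16100 = -15255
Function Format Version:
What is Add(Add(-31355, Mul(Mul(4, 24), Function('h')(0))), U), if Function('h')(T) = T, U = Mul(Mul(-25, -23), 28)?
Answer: -15255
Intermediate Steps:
U = 16100 (U = Mul(575, 28) = 16100)
Add(Add(-31355, Mul(Mul(4, 24), Function('h')(0))), U) = Add(Add(-31355, Mul(Mul(4, 24), 0)), 16100) = Add(Add(-31355, Mul(96, 0)), 16100) = Add(Add(-31355, 0), 16100) = Add(-31355, 16100) = -15255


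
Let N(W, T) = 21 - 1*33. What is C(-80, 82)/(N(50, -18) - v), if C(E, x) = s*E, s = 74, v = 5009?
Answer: 5920/5021 ≈ 1.1790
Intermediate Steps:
N(W, T) = -12 (N(W, T) = 21 - 33 = -12)
C(E, x) = 74*E
C(-80, 82)/(N(50, -18) - v) = (74*(-80))/(-12 - 1*5009) = -5920/(-12 - 5009) = -5920/(-5021) = -5920*(-1/5021) = 5920/5021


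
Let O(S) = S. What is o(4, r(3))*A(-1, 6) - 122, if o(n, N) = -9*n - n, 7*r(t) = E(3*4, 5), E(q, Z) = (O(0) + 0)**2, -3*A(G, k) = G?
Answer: -406/3 ≈ -135.33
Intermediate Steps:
A(G, k) = -G/3
E(q, Z) = 0 (E(q, Z) = (0 + 0)**2 = 0**2 = 0)
r(t) = 0 (r(t) = (1/7)*0 = 0)
o(n, N) = -10*n
o(4, r(3))*A(-1, 6) - 122 = (-10*4)*(-1/3*(-1)) - 122 = -40*1/3 - 122 = -40/3 - 122 = -406/3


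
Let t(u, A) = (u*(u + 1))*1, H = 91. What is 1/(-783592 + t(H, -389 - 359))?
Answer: -1/775220 ≈ -1.2900e-6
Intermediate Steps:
t(u, A) = u*(1 + u) (t(u, A) = (u*(1 + u))*1 = u*(1 + u))
1/(-783592 + t(H, -389 - 359)) = 1/(-783592 + 91*(1 + 91)) = 1/(-783592 + 91*92) = 1/(-783592 + 8372) = 1/(-775220) = -1/775220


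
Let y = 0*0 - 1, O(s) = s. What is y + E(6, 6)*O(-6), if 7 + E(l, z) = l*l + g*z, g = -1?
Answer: -139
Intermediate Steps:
y = -1 (y = 0 - 1 = -1)
E(l, z) = -7 + l² - z (E(l, z) = -7 + (l*l - z) = -7 + (l² - z) = -7 + l² - z)
y + E(6, 6)*O(-6) = -1 + (-7 + 6² - 1*6)*(-6) = -1 + (-7 + 36 - 6)*(-6) = -1 + 23*(-6) = -1 - 138 = -139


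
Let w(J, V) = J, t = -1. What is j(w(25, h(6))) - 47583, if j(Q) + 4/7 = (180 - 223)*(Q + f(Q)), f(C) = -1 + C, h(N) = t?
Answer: -347834/7 ≈ -49691.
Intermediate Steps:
h(N) = -1
j(Q) = 297/7 - 86*Q (j(Q) = -4/7 + (180 - 223)*(Q + (-1 + Q)) = -4/7 - 43*(-1 + 2*Q) = -4/7 + (43 - 86*Q) = 297/7 - 86*Q)
j(w(25, h(6))) - 47583 = (297/7 - 86*25) - 47583 = (297/7 - 2150) - 47583 = -14753/7 - 47583 = -347834/7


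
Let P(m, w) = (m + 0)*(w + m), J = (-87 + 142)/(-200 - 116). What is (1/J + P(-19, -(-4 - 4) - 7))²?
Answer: 342028036/3025 ≈ 1.1307e+5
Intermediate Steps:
J = -55/316 (J = 55/(-316) = 55*(-1/316) = -55/316 ≈ -0.17405)
P(m, w) = m*(m + w)
(1/J + P(-19, -(-4 - 4) - 7))² = (1/(-55/316) - 19*(-19 + (-(-4 - 4) - 7)))² = (-316/55 - 19*(-19 + (-1*(-8) - 7)))² = (-316/55 - 19*(-19 + (8 - 7)))² = (-316/55 - 19*(-19 + 1))² = (-316/55 - 19*(-18))² = (-316/55 + 342)² = (18494/55)² = 342028036/3025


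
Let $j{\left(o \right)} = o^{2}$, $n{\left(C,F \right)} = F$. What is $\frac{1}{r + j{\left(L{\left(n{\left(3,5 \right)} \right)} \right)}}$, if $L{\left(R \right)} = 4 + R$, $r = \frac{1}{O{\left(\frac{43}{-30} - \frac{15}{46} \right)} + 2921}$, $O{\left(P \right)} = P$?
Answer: $\frac{1007138}{81578523} \approx 0.012346$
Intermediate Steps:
$r = \frac{345}{1007138}$ ($r = \frac{1}{\left(\frac{43}{-30} - \frac{15}{46}\right) + 2921} = \frac{1}{\left(43 \left(- \frac{1}{30}\right) - \frac{15}{46}\right) + 2921} = \frac{1}{\left(- \frac{43}{30} - \frac{15}{46}\right) + 2921} = \frac{1}{- \frac{607}{345} + 2921} = \frac{1}{\frac{1007138}{345}} = \frac{345}{1007138} \approx 0.00034255$)
$\frac{1}{r + j{\left(L{\left(n{\left(3,5 \right)} \right)} \right)}} = \frac{1}{\frac{345}{1007138} + \left(4 + 5\right)^{2}} = \frac{1}{\frac{345}{1007138} + 9^{2}} = \frac{1}{\frac{345}{1007138} + 81} = \frac{1}{\frac{81578523}{1007138}} = \frac{1007138}{81578523}$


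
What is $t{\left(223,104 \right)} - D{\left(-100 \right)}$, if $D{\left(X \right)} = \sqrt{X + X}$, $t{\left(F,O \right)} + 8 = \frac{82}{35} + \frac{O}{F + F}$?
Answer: $- \frac{42334}{7805} - 10 i \sqrt{2} \approx -5.424 - 14.142 i$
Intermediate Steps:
$t{\left(F,O \right)} = - \frac{198}{35} + \frac{O}{2 F}$ ($t{\left(F,O \right)} = -8 + \left(\frac{82}{35} + \frac{O}{F + F}\right) = -8 + \left(82 \cdot \frac{1}{35} + \frac{O}{2 F}\right) = -8 + \left(\frac{82}{35} + O \frac{1}{2 F}\right) = -8 + \left(\frac{82}{35} + \frac{O}{2 F}\right) = - \frac{198}{35} + \frac{O}{2 F}$)
$D{\left(X \right)} = \sqrt{2} \sqrt{X}$ ($D{\left(X \right)} = \sqrt{2 X} = \sqrt{2} \sqrt{X}$)
$t{\left(223,104 \right)} - D{\left(-100 \right)} = \left(- \frac{198}{35} + \frac{1}{2} \cdot 104 \cdot \frac{1}{223}\right) - \sqrt{2} \sqrt{-100} = \left(- \frac{198}{35} + \frac{1}{2} \cdot 104 \cdot \frac{1}{223}\right) - \sqrt{2} \cdot 10 i = \left(- \frac{198}{35} + \frac{52}{223}\right) - 10 i \sqrt{2} = - \frac{42334}{7805} - 10 i \sqrt{2}$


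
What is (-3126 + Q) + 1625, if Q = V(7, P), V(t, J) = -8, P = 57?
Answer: -1509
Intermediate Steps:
Q = -8
(-3126 + Q) + 1625 = (-3126 - 8) + 1625 = -3134 + 1625 = -1509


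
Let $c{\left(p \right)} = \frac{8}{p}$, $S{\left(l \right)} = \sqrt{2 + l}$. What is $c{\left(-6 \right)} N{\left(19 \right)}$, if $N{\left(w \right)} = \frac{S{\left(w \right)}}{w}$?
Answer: $- \frac{4 \sqrt{21}}{57} \approx -0.32158$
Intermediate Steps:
$N{\left(w \right)} = \frac{\sqrt{2 + w}}{w}$
$c{\left(-6 \right)} N{\left(19 \right)} = \frac{8}{-6} \frac{\sqrt{2 + 19}}{19} = 8 \left(- \frac{1}{6}\right) \frac{\sqrt{21}}{19} = - \frac{4 \frac{\sqrt{21}}{19}}{3} = - \frac{4 \sqrt{21}}{57}$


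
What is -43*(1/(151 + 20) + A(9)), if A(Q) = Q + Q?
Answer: -132397/171 ≈ -774.25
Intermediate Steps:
A(Q) = 2*Q
-43*(1/(151 + 20) + A(9)) = -43*(1/(151 + 20) + 2*9) = -43*(1/171 + 18) = -43*3079/171 = -132397/171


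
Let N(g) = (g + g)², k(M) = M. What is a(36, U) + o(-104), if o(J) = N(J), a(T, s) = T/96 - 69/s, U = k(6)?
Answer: 346023/8 ≈ 43253.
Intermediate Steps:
U = 6
a(T, s) = -69/s + T/96 (a(T, s) = T*(1/96) - 69/s = T/96 - 69/s = -69/s + T/96)
N(g) = 4*g² (N(g) = (2*g)² = 4*g²)
o(J) = 4*J²
a(36, U) + o(-104) = (-69/6 + (1/96)*36) + 4*(-104)² = (-69*⅙ + 3/8) + 4*10816 = (-23/2 + 3/8) + 43264 = -89/8 + 43264 = 346023/8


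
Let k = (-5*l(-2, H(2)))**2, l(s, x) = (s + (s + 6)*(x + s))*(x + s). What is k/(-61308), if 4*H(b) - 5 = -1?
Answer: -25/1703 ≈ -0.014680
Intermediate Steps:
H(b) = 1 (H(b) = 5/4 + (1/4)*(-1) = 5/4 - 1/4 = 1)
l(s, x) = (s + x)*(s + (6 + s)*(s + x)) (l(s, x) = (s + (6 + s)*(s + x))*(s + x) = (s + x)*(s + (6 + s)*(s + x)))
k = 900 (k = (-5*((-2)**3 + 6*1**2 + 7*(-2)**2 - 2*1**2 + 2*1*(-2)**2 + 13*(-2)*1))**2 = (-5*(-8 + 6*1 + 7*4 - 2*1 + 2*1*4 - 26))**2 = (-5*(-8 + 6 + 28 - 2 + 8 - 26))**2 = (-5*6)**2 = (-30)**2 = 900)
k/(-61308) = 900/(-61308) = 900*(-1/61308) = -25/1703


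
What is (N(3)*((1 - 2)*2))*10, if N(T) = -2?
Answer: 40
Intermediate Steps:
(N(3)*((1 - 2)*2))*10 = -2*(1 - 2)*2*10 = -(-2)*2*10 = -2*(-2)*10 = 4*10 = 40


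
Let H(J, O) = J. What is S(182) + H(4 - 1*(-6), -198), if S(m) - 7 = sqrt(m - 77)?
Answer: 17 + sqrt(105) ≈ 27.247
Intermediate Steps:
S(m) = 7 + sqrt(-77 + m) (S(m) = 7 + sqrt(m - 77) = 7 + sqrt(-77 + m))
S(182) + H(4 - 1*(-6), -198) = (7 + sqrt(-77 + 182)) + (4 - 1*(-6)) = (7 + sqrt(105)) + (4 + 6) = (7 + sqrt(105)) + 10 = 17 + sqrt(105)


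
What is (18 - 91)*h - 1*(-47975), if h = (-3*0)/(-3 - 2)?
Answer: 47975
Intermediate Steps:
h = 0 (h = 0/(-5) = 0*(-⅕) = 0)
(18 - 91)*h - 1*(-47975) = (18 - 91)*0 - 1*(-47975) = -73*0 + 47975 = 0 + 47975 = 47975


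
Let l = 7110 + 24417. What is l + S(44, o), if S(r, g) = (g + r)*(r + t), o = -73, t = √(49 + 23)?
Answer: 30251 - 174*√2 ≈ 30005.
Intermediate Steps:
t = 6*√2 (t = √72 = 6*√2 ≈ 8.4853)
S(r, g) = (g + r)*(r + 6*√2)
l = 31527
l + S(44, o) = 31527 + (44² - 73*44 + 6*(-73)*√2 + 6*44*√2) = 31527 + (1936 - 3212 - 438*√2 + 264*√2) = 31527 + (-1276 - 174*√2) = 30251 - 174*√2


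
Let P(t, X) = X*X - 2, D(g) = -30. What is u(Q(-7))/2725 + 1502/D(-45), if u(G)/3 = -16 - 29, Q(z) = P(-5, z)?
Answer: -16388/327 ≈ -50.116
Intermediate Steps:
P(t, X) = -2 + X² (P(t, X) = X² - 2 = -2 + X²)
Q(z) = -2 + z²
u(G) = -135 (u(G) = 3*(-16 - 29) = 3*(-45) = -135)
u(Q(-7))/2725 + 1502/D(-45) = -135/2725 + 1502/(-30) = -135*1/2725 + 1502*(-1/30) = -27/545 - 751/15 = -16388/327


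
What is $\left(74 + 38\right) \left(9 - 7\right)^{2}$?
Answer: $448$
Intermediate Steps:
$\left(74 + 38\right) \left(9 - 7\right)^{2} = 112 \cdot 2^{2} = 112 \cdot 4 = 448$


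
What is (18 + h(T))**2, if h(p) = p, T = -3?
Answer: 225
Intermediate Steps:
(18 + h(T))**2 = (18 - 3)**2 = 15**2 = 225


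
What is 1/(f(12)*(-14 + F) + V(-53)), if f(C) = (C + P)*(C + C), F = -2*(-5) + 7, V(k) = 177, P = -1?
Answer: 1/969 ≈ 0.0010320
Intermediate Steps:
F = 17 (F = 10 + 7 = 17)
f(C) = 2*C*(-1 + C) (f(C) = (C - 1)*(C + C) = (-1 + C)*(2*C) = 2*C*(-1 + C))
1/(f(12)*(-14 + F) + V(-53)) = 1/((2*12*(-1 + 12))*(-14 + 17) + 177) = 1/((2*12*11)*3 + 177) = 1/(264*3 + 177) = 1/(792 + 177) = 1/969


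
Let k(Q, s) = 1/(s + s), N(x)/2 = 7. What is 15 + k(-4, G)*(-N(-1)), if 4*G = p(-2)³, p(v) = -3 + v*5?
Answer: 32983/2197 ≈ 15.013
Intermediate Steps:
p(v) = -3 + 5*v
N(x) = 14 (N(x) = 2*7 = 14)
G = -2197/4 (G = (-3 + 5*(-2))³/4 = (-3 - 10)³/4 = (¼)*(-13)³ = (¼)*(-2197) = -2197/4 ≈ -549.25)
k(Q, s) = 1/(2*s)
15 + k(-4, G)*(-N(-1)) = 15 + (1/(2*(-2197/4)))*(-1*14) = 15 + ((½)*(-4/2197))*(-14) = 15 - 2/2197*(-14) = 15 + 28/2197 = 32983/2197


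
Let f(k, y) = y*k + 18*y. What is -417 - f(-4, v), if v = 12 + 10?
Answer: -725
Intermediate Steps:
v = 22
f(k, y) = 18*y + k*y (f(k, y) = k*y + 18*y = 18*y + k*y)
-417 - f(-4, v) = -417 - 22*(18 - 4) = -417 - 22*14 = -417 - 1*308 = -417 - 308 = -725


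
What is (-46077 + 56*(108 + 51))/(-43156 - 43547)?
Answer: 12391/28901 ≈ 0.42874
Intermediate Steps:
(-46077 + 56*(108 + 51))/(-43156 - 43547) = (-46077 + 56*159)/(-86703) = (-46077 + 8904)*(-1/86703) = -37173*(-1/86703) = 12391/28901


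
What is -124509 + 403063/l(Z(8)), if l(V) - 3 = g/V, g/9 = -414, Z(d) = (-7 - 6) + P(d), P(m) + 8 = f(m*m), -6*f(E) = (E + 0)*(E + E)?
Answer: -1268921378/23655 ≈ -53643.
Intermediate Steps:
f(E) = -E²/3 (f(E) = -(E + 0)*(E + E)/6 = -E*2*E/6 = -E²/3)
P(m) = -8 - m⁴/3
Z(d) = -21 - d⁴/3 (Z(d) = (-7 - 6) + (-8 - d⁴/3) = -13 + (-8 - d⁴/3) = -21 - d⁴/3)
g = -3726 (g = 9*(-414) = -3726)
l(V) = 3 - 3726/V
-124509 + 403063/l(Z(8)) = -124509 + 403063/(3 - 3726/(-21 - ⅓*8⁴)) = -124509 + 403063/(3 - 3726/(-21 - ⅓*4096)) = -124509 + 403063/(3 - 3726/(-21 - 4096/3)) = -124509 + 403063/(3 - 3726/(-4159/3)) = -124509 + 403063/(3 - 3726*(-3/4159)) = -124509 + 403063/(3 + 11178/4159) = -124509 + 403063/(23655/4159) = -124509 + 403063*(4159/23655) = -124509 + 1676339017/23655 = -1268921378/23655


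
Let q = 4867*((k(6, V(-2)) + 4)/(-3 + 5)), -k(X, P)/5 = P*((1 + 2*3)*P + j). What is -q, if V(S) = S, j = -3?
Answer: 403961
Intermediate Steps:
k(X, P) = -5*P*(-3 + 7*P) (k(X, P) = -5*P*((1 + 2*3)*P - 3) = -5*P*((1 + 6)*P - 3) = -5*P*(7*P - 3) = -5*P*(-3 + 7*P))
q = -403961 (q = 4867*((5*(-2)*(3 - 7*(-2)) + 4)/(-3 + 5)) = 4867*((5*(-2)*(3 + 14) + 4)/2) = 4867*((5*(-2)*17 + 4)*(½)) = 4867*((-170 + 4)*(½)) = 4867*(-166*½) = 4867*(-83) = -403961)
-q = -1*(-403961) = 403961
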